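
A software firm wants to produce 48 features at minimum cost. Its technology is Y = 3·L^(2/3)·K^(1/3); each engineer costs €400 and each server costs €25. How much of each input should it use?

Cost minimization requires the marginal rate of technical substitution to equal the input-price ratio: MP_L/MP_K = w/r.
Here MP_L/MP_K = (2/3)·(K/L)/(1/3) = 2·(K/L). Setting this equal to 400/25 = 16 gives K = 8L.
Substituting into Y = 48: 3·L^(2/3)·(8L)^(1/3) = 48.
Solving, L = 8 and K = 64.

L* = 8, K* = 64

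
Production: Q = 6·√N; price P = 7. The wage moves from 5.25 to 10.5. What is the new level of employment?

From P·MP_N = w with MP_N = 3·N^(-1/2), the labor demand is N(w) = (21/w)^(2).
At w = 5.25: N = 16. At w = 10.5: N = 4.

N* = 4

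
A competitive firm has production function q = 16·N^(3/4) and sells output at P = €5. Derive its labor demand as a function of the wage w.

MP_N = (3/4)·16·N^(-1/4) = 12·N^(-1/4).
Setting P·MP_N = w: 60·N^(-1/4) = w.
Solving for N: N^(-1/4) = w/60, so N = (60/w)^(4).

N(w) = (60/w)^(4)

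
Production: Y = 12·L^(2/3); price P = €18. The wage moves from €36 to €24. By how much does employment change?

ΔL = 152

From P·MP_L = w with MP_L = 8·L^(-1/3), the labor demand is L(w) = (144/w)^(3).
At w = 36: L = 64. At w = 24: L = 216.
ΔL = 216 − 64 = 152.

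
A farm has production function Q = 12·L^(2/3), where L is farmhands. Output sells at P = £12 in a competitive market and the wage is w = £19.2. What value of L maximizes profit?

L* = 125

MP_L = (2/3)·12·L^(-1/3) = 8·L^(-1/3).
Profit maximization for a price taker requires P·MP_L = w: 12·8·L^(-1/3) = 19.2.
So L^(-1/3) = 0.2, which gives L = 125.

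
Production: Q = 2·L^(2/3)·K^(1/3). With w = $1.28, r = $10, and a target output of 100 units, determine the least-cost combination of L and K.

Cost minimization requires the marginal rate of technical substitution to equal the input-price ratio: MP_L/MP_K = w/r.
Here MP_L/MP_K = (2/3)·(K/L)/(1/3) = 2·(K/L). Setting this equal to 1.28/10 = 0.128 gives K = 0.064L.
Substituting into Q = 100: 2·L^(2/3)·(0.064L)^(1/3) = 100.
Solving, L = 125 and K = 8.

L* = 125, K* = 8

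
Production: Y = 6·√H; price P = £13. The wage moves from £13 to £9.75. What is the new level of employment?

From P·MP_H = w with MP_H = 3·H^(-1/2), the labor demand is H(w) = (39/w)^(2).
At w = 13: H = 9. At w = 9.75: H = 16.

H* = 16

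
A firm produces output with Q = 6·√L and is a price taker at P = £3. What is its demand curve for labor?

L(w) = 81/w²

MP_L = (1/2)·6·L^(-1/2) = 3·L^(-1/2).
Setting P·MP_L = w: 9·L^(-1/2) = w.
Solving for L: L^(-1/2) = w/9, so L = (9/w)^(2).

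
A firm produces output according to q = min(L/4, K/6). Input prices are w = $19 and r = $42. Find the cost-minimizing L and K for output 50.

With a fixed-proportions technology, the cost-minimizing bundle uses no slack in either input: L/4 = K/6 = q.
So L = 4·50 = 200 and K = 6·50 = 300.

L* = 200, K* = 300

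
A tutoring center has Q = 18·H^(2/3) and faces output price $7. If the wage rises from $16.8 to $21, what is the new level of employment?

H* = 64

From P·MP_H = w with MP_H = 12·H^(-1/3), the labor demand is H(w) = (84/w)^(3).
At w = 16.8: H = 125. At w = 21: H = 64.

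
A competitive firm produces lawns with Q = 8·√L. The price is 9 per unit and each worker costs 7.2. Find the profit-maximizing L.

L* = 25

MP_L = (1/2)·8·L^(-1/2) = 4·L^(-1/2).
Profit maximization for a price taker requires P·MP_L = w: 9·4·L^(-1/2) = 7.2.
So L^(-1/2) = 0.2, which gives L = 25.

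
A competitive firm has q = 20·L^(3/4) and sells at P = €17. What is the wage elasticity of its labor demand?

ε = -4

MP_L = (3/4)·20·L^(-1/4), so P·MP_L = w gives 255·L^(-1/4) = w.
Solving, L(w) = (255/w)^(4). This is a constant-elasticity form: L ∝ w^(−4), so ε = −4.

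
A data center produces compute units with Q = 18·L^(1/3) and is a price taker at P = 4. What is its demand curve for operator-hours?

MP_L = (1/3)·18·L^(-2/3) = 6·L^(-2/3).
Setting P·MP_L = w: 24·L^(-2/3) = w.
Solving for L: L^(-2/3) = w/24, so L = (24/w)^(3/2).

L(w) = (24/w)^(3/2)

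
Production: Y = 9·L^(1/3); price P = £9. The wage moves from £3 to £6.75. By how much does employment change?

ΔL = -19

From P·MP_L = w with MP_L = 3·L^(-2/3), the labor demand is L(w) = (27/w)^(3/2).
At w = 3: L = 27. At w = 6.75: L = 8.
ΔL = 8 − 27 = -19.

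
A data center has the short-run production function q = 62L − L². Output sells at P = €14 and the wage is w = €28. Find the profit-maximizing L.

The marginal product of L is MP_L = 62 − 2L.
A price-taking firm hires until the value of the marginal product equals the wage: P·MP_L = w, so 14·(62 − 2L) = 28.
Then 62 − 2L = 2, giving L = 30.

L* = 30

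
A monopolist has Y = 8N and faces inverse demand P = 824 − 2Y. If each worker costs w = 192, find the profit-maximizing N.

Marginal revenue from the inverse demand is MR = 824 − 4Y.
The marginal product is MP_N = 8.
A monopolist hires until marginal revenue product equals the wage: MR·MP_N = w.
(824 − 32N)·8 = 192, so N = 25.

N* = 25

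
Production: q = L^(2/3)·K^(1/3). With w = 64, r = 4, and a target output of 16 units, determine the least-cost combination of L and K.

Cost minimization requires the marginal rate of technical substitution to equal the input-price ratio: MP_L/MP_K = w/r.
Here MP_L/MP_K = (2/3)·(K/L)/(1/3) = 2·(K/L). Setting this equal to 64/4 = 16 gives K = 8L.
Substituting into q = 16: L^(2/3)·(8L)^(1/3) = 16.
Solving, L = 8 and K = 64.

L* = 8, K* = 64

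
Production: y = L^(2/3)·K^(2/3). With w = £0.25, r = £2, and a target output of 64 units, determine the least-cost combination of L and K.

Cost minimization requires the marginal rate of technical substitution to equal the input-price ratio: MP_L/MP_K = w/r.
Here MP_L/MP_K = (2/3)·(K/L)/(2/3) = (K/L). Setting this equal to 0.25/2 = 0.125 gives K = 0.125L.
Substituting into y = 64: L^(2/3)·(0.125L)^(2/3) = 64.
Solving, L = 64 and K = 8.

L* = 64, K* = 8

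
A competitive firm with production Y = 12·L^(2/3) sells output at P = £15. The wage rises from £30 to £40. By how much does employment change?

ΔL = -37

From P·MP_L = w with MP_L = 8·L^(-1/3), the labor demand is L(w) = (120/w)^(3).
At w = 30: L = 64. At w = 40: L = 27.
ΔL = 27 − 64 = -37.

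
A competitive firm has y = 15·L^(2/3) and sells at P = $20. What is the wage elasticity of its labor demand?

MP_L = (2/3)·15·L^(-1/3), so P·MP_L = w gives 200·L^(-1/3) = w.
Solving, L(w) = (200/w)^(3). This is a constant-elasticity form: L ∝ w^(−3), so ε = −3.

ε = -3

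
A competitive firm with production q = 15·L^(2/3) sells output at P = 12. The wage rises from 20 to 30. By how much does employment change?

ΔL = -152

From P·MP_L = w with MP_L = 10·L^(-1/3), the labor demand is L(w) = (120/w)^(3).
At w = 20: L = 216. At w = 30: L = 64.
ΔL = 64 − 216 = -152.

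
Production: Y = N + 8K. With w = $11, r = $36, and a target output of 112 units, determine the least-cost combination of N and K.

N* = 0, K* = 14

The inputs are perfect substitutes, so the firm uses whichever has the lower cost per unit of output.
Cost per unit of output via N is 11; via K it is 4.5. K is cheaper.
Producing Y = 112 with K alone: N = 0, K = 14.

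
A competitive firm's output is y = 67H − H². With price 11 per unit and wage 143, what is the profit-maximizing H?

H* = 27

The marginal product of H is MP_H = 67 − 2H.
A price-taking firm hires until the value of the marginal product equals the wage: P·MP_H = w, so 11·(67 − 2H) = 143.
Then 67 − 2H = 13, giving H = 27.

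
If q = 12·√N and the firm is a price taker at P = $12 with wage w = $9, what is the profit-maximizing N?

N* = 64

MP_N = (1/2)·12·N^(-1/2) = 6·N^(-1/2).
Profit maximization for a price taker requires P·MP_N = w: 12·6·N^(-1/2) = 9.
So N^(-1/2) = 0.125, which gives N = 64.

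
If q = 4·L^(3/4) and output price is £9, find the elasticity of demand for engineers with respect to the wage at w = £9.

ε = -4

MP_L = (3/4)·4·L^(-1/4), so P·MP_L = w gives 27·L^(-1/4) = w.
Solving, L(w) = (27/w)^(4). This is a constant-elasticity form: L ∝ w^(−4), so ε = −4.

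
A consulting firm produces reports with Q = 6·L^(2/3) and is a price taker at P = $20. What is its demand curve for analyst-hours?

L(w) = 512000/w³

MP_L = (2/3)·6·L^(-1/3) = 4·L^(-1/3).
Setting P·MP_L = w: 80·L^(-1/3) = w.
Solving for L: L^(-1/3) = w/80, so L = (80/w)^(3).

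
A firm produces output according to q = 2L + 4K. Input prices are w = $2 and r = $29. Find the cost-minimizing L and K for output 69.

L* = 34.5, K* = 0

The inputs are perfect substitutes, so the firm uses whichever has the lower cost per unit of output.
Cost per unit of output via L is w/2 = 1; via K it is r/4 = 7.25. L is cheaper.
Producing q = 69 with L alone: L = 34.5, K = 0.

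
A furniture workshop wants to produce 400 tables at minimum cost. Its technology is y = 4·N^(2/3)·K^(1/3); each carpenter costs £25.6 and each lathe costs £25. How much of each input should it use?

Cost minimization requires the marginal rate of technical substitution to equal the input-price ratio: MP_N/MP_K = w/r.
Here MP_N/MP_K = (2/3)·(K/N)/(1/3) = 2·(K/N). Setting this equal to 25.6/25 = 1.024 gives K = 0.512N.
Substituting into y = 400: 4·N^(2/3)·(0.512N)^(1/3) = 400.
Solving, N = 125 and K = 64.

N* = 125, K* = 64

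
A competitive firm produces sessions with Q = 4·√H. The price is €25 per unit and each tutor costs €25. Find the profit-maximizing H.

H* = 4

MP_H = (1/2)·4·H^(-1/2) = 2·H^(-1/2).
Profit maximization for a price taker requires P·MP_H = w: 25·2·H^(-1/2) = 25.
So H^(-1/2) = 0.5, which gives H = 4.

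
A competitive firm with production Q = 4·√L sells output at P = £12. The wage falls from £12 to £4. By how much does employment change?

ΔL = 32

From P·MP_L = w with MP_L = 2·L^(-1/2), the labor demand is L(w) = (24/w)^(2).
At w = 12: L = 4. At w = 4: L = 36.
ΔL = 36 − 4 = 32.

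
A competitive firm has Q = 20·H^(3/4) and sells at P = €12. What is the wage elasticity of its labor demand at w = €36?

MP_H = (3/4)·20·H^(-1/4), so P·MP_H = w gives 180·H^(-1/4) = w.
Solving, H(w) = (180/w)^(4). This is a constant-elasticity form: H ∝ w^(−4), so ε = −4.

ε = -4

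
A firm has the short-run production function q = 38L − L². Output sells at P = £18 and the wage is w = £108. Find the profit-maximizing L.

L* = 16

The marginal product of L is MP_L = 38 − 2L.
A price-taking firm hires until the value of the marginal product equals the wage: P·MP_L = w, so 18·(38 − 2L) = 108.
Then 38 − 2L = 6, giving L = 16.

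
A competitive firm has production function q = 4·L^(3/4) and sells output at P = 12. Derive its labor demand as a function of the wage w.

MP_L = (3/4)·4·L^(-1/4) = 3·L^(-1/4).
Setting P·MP_L = w: 36·L^(-1/4) = w.
Solving for L: L^(-1/4) = w/36, so L = (36/w)^(4).

L(w) = 1679616/w^(4)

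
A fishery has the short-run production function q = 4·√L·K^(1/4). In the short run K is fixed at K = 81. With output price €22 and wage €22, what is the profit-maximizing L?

L* = 36

With K = 81, MP_L = (1/2)·4·L^(-1/2)·81^(1/4) = 6·L^(-1/2).
Profit maximization for a price taker requires P·MP_L = w: 22·6·L^(-1/2) = 22.
So L^(-1/2) = 1/6, which gives L = 36.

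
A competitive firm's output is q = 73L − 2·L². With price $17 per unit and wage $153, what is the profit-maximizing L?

L* = 16

The marginal product of L is MP_L = 73 − 4L.
A price-taking firm hires until the value of the marginal product equals the wage: P·MP_L = w, so 17·(73 − 4L) = 153.
Then 73 − 4L = 9, giving L = 16.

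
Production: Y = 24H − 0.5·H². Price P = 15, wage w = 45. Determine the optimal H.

H* = 21

The marginal product of H is MP_H = 24 − H.
A price-taking firm hires until the value of the marginal product equals the wage: P·MP_H = w, so 15·(24 − H) = 45.
Then 24 − H = 3, giving H = 21.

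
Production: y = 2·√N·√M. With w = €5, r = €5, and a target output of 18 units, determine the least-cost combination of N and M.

Cost minimization requires the marginal rate of technical substitution to equal the input-price ratio: MP_N/MP_M = w/r.
Here MP_N/MP_M = (1/2)·(M/N)/(1/2) = (M/N). Setting this equal to 5/5 = 1 gives M = N.
Substituting into y = 18: 2·N^(1/2)·(N)^(1/2) = 18.
Solving, N = 9 and M = 9.

N* = 9, M* = 9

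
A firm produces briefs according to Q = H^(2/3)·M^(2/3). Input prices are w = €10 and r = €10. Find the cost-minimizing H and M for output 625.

H* = 125, M* = 125

Cost minimization requires the marginal rate of technical substitution to equal the input-price ratio: MP_H/MP_M = w/r.
Here MP_H/MP_M = (2/3)·(M/H)/(2/3) = (M/H). Setting this equal to 10/10 = 1 gives M = H.
Substituting into Q = 625: H^(2/3)·(H)^(2/3) = 625.
Solving, H = 125 and M = 125.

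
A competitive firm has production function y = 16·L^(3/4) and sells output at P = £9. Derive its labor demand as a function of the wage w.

L(w) = (108/w)^(4)

MP_L = (3/4)·16·L^(-1/4) = 12·L^(-1/4).
Setting P·MP_L = w: 108·L^(-1/4) = w.
Solving for L: L^(-1/4) = w/108, so L = (108/w)^(4).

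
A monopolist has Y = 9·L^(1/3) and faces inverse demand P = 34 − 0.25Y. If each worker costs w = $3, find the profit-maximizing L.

Marginal revenue from the inverse demand is MR = 34 − 0.5Y.
The marginal product is MP_L = 3·L^(-2/3).
A monopolist hires until marginal revenue product equals the wage: MR·MP_L = w.
At L, Y = 9·L^(1/3). Substituting and solving: (34 − 4.5·L^(1/3))·3·L^(-2/3) = 3 gives L = 64.

L* = 64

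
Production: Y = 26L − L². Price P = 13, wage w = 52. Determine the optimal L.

The marginal product of L is MP_L = 26 − 2L.
A price-taking firm hires until the value of the marginal product equals the wage: P·MP_L = w, so 13·(26 − 2L) = 52.
Then 26 − 2L = 4, giving L = 11.

L* = 11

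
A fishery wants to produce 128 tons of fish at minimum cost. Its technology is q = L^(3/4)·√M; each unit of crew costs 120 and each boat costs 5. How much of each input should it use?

Cost minimization requires the marginal rate of technical substitution to equal the input-price ratio: MP_L/MP_M = w/r.
Here MP_L/MP_M = (3/4)·(M/L)/(1/2) = 1.5·(M/L). Setting this equal to 120/5 = 24 gives M = 16L.
Substituting into q = 128: L^(3/4)·(16L)^(1/2) = 128.
Solving, L = 16 and M = 256.

L* = 16, M* = 256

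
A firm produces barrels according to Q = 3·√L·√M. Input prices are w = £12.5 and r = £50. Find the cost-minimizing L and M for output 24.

Cost minimization requires the marginal rate of technical substitution to equal the input-price ratio: MP_L/MP_M = w/r.
Here MP_L/MP_M = (1/2)·(M/L)/(1/2) = (M/L). Setting this equal to 12.5/50 = 0.25 gives M = 0.25L.
Substituting into Q = 24: 3·L^(1/2)·(0.25L)^(1/2) = 24.
Solving, L = 16 and M = 4.

L* = 16, M* = 4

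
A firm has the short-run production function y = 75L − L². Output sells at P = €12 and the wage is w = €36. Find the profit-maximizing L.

L* = 36

The marginal product of L is MP_L = 75 − 2L.
A price-taking firm hires until the value of the marginal product equals the wage: P·MP_L = w, so 12·(75 − 2L) = 36.
Then 75 − 2L = 3, giving L = 36.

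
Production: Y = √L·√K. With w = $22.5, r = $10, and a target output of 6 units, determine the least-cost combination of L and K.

Cost minimization requires the marginal rate of technical substitution to equal the input-price ratio: MP_L/MP_K = w/r.
Here MP_L/MP_K = (1/2)·(K/L)/(1/2) = (K/L). Setting this equal to 22.5/10 = 2.25 gives K = 2.25L.
Substituting into Y = 6: L^(1/2)·(2.25L)^(1/2) = 6.
Solving, L = 4 and K = 9.

L* = 4, K* = 9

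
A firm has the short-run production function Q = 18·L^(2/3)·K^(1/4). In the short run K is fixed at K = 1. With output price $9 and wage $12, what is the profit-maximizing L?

With K = 1, MP_L = (2/3)·18·L^(-1/3)·1^(1/4) = 12·L^(-1/3).
Profit maximization for a price taker requires P·MP_L = w: 9·12·L^(-1/3) = 12.
So L^(-1/3) = 1/9, which gives L = 729.

L* = 729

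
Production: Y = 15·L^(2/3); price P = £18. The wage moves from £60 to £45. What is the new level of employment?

L* = 64

From P·MP_L = w with MP_L = 10·L^(-1/3), the labor demand is L(w) = (180/w)^(3).
At w = 60: L = 27. At w = 45: L = 64.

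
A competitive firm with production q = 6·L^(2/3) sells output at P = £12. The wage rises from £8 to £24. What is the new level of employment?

From P·MP_L = w with MP_L = 4·L^(-1/3), the labor demand is L(w) = (48/w)^(3).
At w = 8: L = 216. At w = 24: L = 8.

L* = 8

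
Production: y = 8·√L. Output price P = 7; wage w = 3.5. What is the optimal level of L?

MP_L = (1/2)·8·L^(-1/2) = 4·L^(-1/2).
Profit maximization for a price taker requires P·MP_L = w: 7·4·L^(-1/2) = 3.5.
So L^(-1/2) = 0.125, which gives L = 64.

L* = 64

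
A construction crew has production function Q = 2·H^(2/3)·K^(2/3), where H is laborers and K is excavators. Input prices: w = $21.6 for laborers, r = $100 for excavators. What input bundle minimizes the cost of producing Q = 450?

H* = 125, K* = 27

Cost minimization requires the marginal rate of technical substitution to equal the input-price ratio: MP_H/MP_K = w/r.
Here MP_H/MP_K = (2/3)·(K/H)/(2/3) = (K/H). Setting this equal to 21.6/100 = 0.216 gives K = 0.216H.
Substituting into Q = 450: 2·H^(2/3)·(0.216H)^(2/3) = 450.
Solving, H = 125 and K = 27.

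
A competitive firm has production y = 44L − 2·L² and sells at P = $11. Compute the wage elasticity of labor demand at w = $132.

ε = -0.375

From P·MP_L = w with MP_L = 44 − 4L, labor demand is L(w) = (44 − w/11)/4.
dL/dw = −1/(44) = -1/44.
At w = 132, L = 8, so ε = (dL/dw)·(w/L) = (-1/44)·(132/8) = -0.375.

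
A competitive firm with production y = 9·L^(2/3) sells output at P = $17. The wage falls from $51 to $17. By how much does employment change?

From P·MP_L = w with MP_L = 6·L^(-1/3), the labor demand is L(w) = (102/w)^(3).
At w = 51: L = 8. At w = 17: L = 216.
ΔL = 216 − 8 = 208.

ΔL = 208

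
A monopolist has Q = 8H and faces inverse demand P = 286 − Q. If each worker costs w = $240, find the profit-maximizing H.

H* = 16

Marginal revenue from the inverse demand is MR = 286 − 2Q.
The marginal product is MP_H = 8.
A monopolist hires until marginal revenue product equals the wage: MR·MP_H = w.
(286 − 16H)·8 = 240, so H = 16.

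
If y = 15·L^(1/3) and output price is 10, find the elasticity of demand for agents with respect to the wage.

MP_L = (1/3)·15·L^(-2/3), so P·MP_L = w gives 50·L^(-2/3) = w.
Solving, L(w) = (50/w)^(3/2). This is a constant-elasticity form: L ∝ w^(−3/2), so ε = −3/2.

ε = -1.5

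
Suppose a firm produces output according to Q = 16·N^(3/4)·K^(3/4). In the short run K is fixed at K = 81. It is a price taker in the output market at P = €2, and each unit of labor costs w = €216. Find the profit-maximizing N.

N* = 81

With K = 81, MP_N = (3/4)·16·N^(-1/4)·81^(3/4) = 324·N^(-1/4).
Profit maximization for a price taker requires P·MP_N = w: 2·324·N^(-1/4) = 216.
So N^(-1/4) = 1/3, which gives N = 81.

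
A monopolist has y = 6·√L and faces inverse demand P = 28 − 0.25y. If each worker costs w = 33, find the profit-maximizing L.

L* = 4

Marginal revenue from the inverse demand is MR = 28 − 0.5y.
The marginal product is MP_L = 3·L^(-1/2).
A monopolist hires until marginal revenue product equals the wage: MR·MP_L = w.
At L, y = 6·√L. Substituting and solving: (28 − 3·√L)·3·L^(-1/2) = 33 gives L = 4.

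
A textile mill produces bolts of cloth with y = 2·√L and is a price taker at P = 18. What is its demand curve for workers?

L(w) = 324/w²

MP_L = (1/2)·2·L^(-1/2) = L^(-1/2).
Setting P·MP_L = w: 18·L^(-1/2) = w.
Solving for L: L^(-1/2) = w/18, so L = (18/w)^(2).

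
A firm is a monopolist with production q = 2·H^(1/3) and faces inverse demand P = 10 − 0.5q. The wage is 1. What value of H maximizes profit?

H* = 8

Marginal revenue from the inverse demand is MR = 10 − q.
The marginal product is MP_H = (2/3)·H^(-2/3).
A monopolist hires until marginal revenue product equals the wage: MR·MP_H = w.
At H, q = 2·H^(1/3). Substituting and solving: (10 − 2·H^(1/3))·(2/3)·H^(-2/3) = 1 gives H = 8.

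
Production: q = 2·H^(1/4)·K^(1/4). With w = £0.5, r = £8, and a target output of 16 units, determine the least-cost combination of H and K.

Cost minimization requires the marginal rate of technical substitution to equal the input-price ratio: MP_H/MP_K = w/r.
Here MP_H/MP_K = (1/4)·(K/H)/(1/4) = (K/H). Setting this equal to 0.5/8 = 0.0625 gives K = 0.0625H.
Substituting into q = 16: 2·H^(1/4)·(0.0625H)^(1/4) = 16.
Solving, H = 256 and K = 16.

H* = 256, K* = 16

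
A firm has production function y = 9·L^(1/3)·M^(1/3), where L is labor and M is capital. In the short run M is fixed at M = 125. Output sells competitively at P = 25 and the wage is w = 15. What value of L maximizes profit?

With M = 125, MP_L = (1/3)·9·L^(-2/3)·125^(1/3) = 15·L^(-2/3).
Profit maximization for a price taker requires P·MP_L = w: 25·15·L^(-2/3) = 15.
So L^(-2/3) = 0.04, which gives L = 125.

L* = 125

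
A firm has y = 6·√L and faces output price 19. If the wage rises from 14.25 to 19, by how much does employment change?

From P·MP_L = w with MP_L = 3·L^(-1/2), the labor demand is L(w) = (57/w)^(2).
At w = 14.25: L = 16. At w = 19: L = 9.
ΔL = 9 − 16 = -7.

ΔL = -7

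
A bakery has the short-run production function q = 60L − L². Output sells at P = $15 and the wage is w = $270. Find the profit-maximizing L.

The marginal product of L is MP_L = 60 − 2L.
A price-taking firm hires until the value of the marginal product equals the wage: P·MP_L = w, so 15·(60 − 2L) = 270.
Then 60 − 2L = 18, giving L = 21.

L* = 21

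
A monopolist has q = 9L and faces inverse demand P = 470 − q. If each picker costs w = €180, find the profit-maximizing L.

L* = 25

Marginal revenue from the inverse demand is MR = 470 − 2q.
The marginal product is MP_L = 9.
A monopolist hires until marginal revenue product equals the wage: MR·MP_L = w.
(470 − 18L)·9 = 180, so L = 25.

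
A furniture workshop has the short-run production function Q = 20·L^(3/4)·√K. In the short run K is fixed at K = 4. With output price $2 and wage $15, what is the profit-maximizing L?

L* = 256

With K = 4, MP_L = (3/4)·20·L^(-1/4)·4^(1/2) = 30·L^(-1/4).
Profit maximization for a price taker requires P·MP_L = w: 2·30·L^(-1/4) = 15.
So L^(-1/4) = 0.25, which gives L = 256.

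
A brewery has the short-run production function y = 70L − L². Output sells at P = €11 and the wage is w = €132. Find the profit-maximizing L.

L* = 29

The marginal product of L is MP_L = 70 − 2L.
A price-taking firm hires until the value of the marginal product equals the wage: P·MP_L = w, so 11·(70 − 2L) = 132.
Then 70 − 2L = 12, giving L = 29.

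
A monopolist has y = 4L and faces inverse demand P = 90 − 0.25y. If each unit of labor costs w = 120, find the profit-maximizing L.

Marginal revenue from the inverse demand is MR = 90 − 0.5y.
The marginal product is MP_L = 4.
A monopolist hires until marginal revenue product equals the wage: MR·MP_L = w.
(90 − 2L)·4 = 120, so L = 30.

L* = 30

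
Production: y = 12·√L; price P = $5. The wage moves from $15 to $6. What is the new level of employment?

From P·MP_L = w with MP_L = 6·L^(-1/2), the labor demand is L(w) = (30/w)^(2).
At w = 15: L = 4. At w = 6: L = 25.

L* = 25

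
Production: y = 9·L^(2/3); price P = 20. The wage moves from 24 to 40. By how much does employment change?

From P·MP_L = w with MP_L = 6·L^(-1/3), the labor demand is L(w) = (120/w)^(3).
At w = 24: L = 125. At w = 40: L = 27.
ΔL = 27 − 125 = -98.

ΔL = -98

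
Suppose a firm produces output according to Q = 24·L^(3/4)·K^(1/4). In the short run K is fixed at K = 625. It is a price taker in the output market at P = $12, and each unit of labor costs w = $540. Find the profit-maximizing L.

L* = 16

With K = 625, MP_L = (3/4)·24·L^(-1/4)·625^(1/4) = 90·L^(-1/4).
Profit maximization for a price taker requires P·MP_L = w: 12·90·L^(-1/4) = 540.
So L^(-1/4) = 0.5, which gives L = 16.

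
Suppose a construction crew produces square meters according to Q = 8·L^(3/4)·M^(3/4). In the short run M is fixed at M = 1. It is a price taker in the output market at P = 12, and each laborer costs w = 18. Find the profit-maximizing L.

L* = 256

With M = 1, MP_L = (3/4)·8·L^(-1/4)·1^(3/4) = 6·L^(-1/4).
Profit maximization for a price taker requires P·MP_L = w: 12·6·L^(-1/4) = 18.
So L^(-1/4) = 0.25, which gives L = 256.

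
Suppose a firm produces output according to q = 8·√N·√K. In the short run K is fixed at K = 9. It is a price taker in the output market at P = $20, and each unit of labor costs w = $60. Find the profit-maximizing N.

N* = 16

With K = 9, MP_N = (1/2)·8·N^(-1/2)·9^(1/2) = 12·N^(-1/2).
Profit maximization for a price taker requires P·MP_N = w: 20·12·N^(-1/2) = 60.
So N^(-1/2) = 0.25, which gives N = 16.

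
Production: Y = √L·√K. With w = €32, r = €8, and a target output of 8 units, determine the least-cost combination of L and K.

Cost minimization requires the marginal rate of technical substitution to equal the input-price ratio: MP_L/MP_K = w/r.
Here MP_L/MP_K = (1/2)·(K/L)/(1/2) = (K/L). Setting this equal to 32/8 = 4 gives K = 4L.
Substituting into Y = 8: L^(1/2)·(4L)^(1/2) = 8.
Solving, L = 4 and K = 16.

L* = 4, K* = 16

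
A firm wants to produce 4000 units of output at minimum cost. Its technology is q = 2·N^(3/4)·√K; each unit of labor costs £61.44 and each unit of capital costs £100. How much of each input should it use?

Cost minimization requires the marginal rate of technical substitution to equal the input-price ratio: MP_N/MP_K = w/r.
Here MP_N/MP_K = (3/4)·(K/N)/(1/2) = 1.5·(K/N). Setting this equal to 61.44/100 = 0.6144 gives K = 0.4096N.
Substituting into q = 4000: 2·N^(3/4)·(0.4096N)^(1/2) = 4000.
Solving, N = 625 and K = 256.

N* = 625, K* = 256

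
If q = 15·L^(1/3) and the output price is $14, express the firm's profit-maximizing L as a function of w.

MP_L = (1/3)·15·L^(-2/3) = 5·L^(-2/3).
Setting P·MP_L = w: 70·L^(-2/3) = w.
Solving for L: L^(-2/3) = w/70, so L = (70/w)^(3/2).

L(w) = (70/w)^(3/2)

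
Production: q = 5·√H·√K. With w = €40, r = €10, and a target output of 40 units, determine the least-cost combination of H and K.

H* = 4, K* = 16

Cost minimization requires the marginal rate of technical substitution to equal the input-price ratio: MP_H/MP_K = w/r.
Here MP_H/MP_K = (1/2)·(K/H)/(1/2) = (K/H). Setting this equal to 40/10 = 4 gives K = 4H.
Substituting into q = 40: 5·H^(1/2)·(4H)^(1/2) = 40.
Solving, H = 4 and K = 16.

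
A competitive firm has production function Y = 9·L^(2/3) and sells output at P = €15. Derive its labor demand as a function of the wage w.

L(w) = 729000/w³

MP_L = (2/3)·9·L^(-1/3) = 6·L^(-1/3).
Setting P·MP_L = w: 90·L^(-1/3) = w.
Solving for L: L^(-1/3) = w/90, so L = (90/w)^(3).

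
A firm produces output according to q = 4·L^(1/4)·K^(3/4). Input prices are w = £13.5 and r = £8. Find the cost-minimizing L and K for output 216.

Cost minimization requires the marginal rate of technical substitution to equal the input-price ratio: MP_L/MP_K = w/r.
Here MP_L/MP_K = (1/4)·(K/L)/(3/4) = (1/3)·(K/L). Setting this equal to 13.5/8 = 1.6875 gives K = 5.0625L.
Substituting into q = 216: 4·L^(1/4)·(5.0625L)^(3/4) = 216.
Solving, L = 16 and K = 81.

L* = 16, K* = 81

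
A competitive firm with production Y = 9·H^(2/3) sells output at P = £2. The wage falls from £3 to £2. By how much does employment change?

ΔH = 152

From P·MP_H = w with MP_H = 6·H^(-1/3), the labor demand is H(w) = (12/w)^(3).
At w = 3: H = 64. At w = 2: H = 216.
ΔH = 216 − 64 = 152.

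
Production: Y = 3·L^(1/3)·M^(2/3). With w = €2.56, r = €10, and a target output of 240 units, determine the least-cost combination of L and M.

L* = 125, M* = 64

Cost minimization requires the marginal rate of technical substitution to equal the input-price ratio: MP_L/MP_M = w/r.
Here MP_L/MP_M = (1/3)·(M/L)/(2/3) = 0.5·(M/L). Setting this equal to 2.56/10 = 0.256 gives M = 0.512L.
Substituting into Y = 240: 3·L^(1/3)·(0.512L)^(2/3) = 240.
Solving, L = 125 and M = 64.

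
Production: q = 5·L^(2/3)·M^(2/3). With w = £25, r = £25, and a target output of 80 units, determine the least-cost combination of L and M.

L* = 8, M* = 8

Cost minimization requires the marginal rate of technical substitution to equal the input-price ratio: MP_L/MP_M = w/r.
Here MP_L/MP_M = (2/3)·(M/L)/(2/3) = (M/L). Setting this equal to 25/25 = 1 gives M = L.
Substituting into q = 80: 5·L^(2/3)·(L)^(2/3) = 80.
Solving, L = 8 and M = 8.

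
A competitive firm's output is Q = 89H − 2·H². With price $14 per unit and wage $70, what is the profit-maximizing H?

H* = 21

The marginal product of H is MP_H = 89 − 4H.
A price-taking firm hires until the value of the marginal product equals the wage: P·MP_H = w, so 14·(89 − 4H) = 70.
Then 89 − 4H = 5, giving H = 21.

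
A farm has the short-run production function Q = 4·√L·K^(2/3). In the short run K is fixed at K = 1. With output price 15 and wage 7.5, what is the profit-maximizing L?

With K = 1, MP_L = (1/2)·4·L^(-1/2)·1^(2/3) = 2·L^(-1/2).
Profit maximization for a price taker requires P·MP_L = w: 15·2·L^(-1/2) = 7.5.
So L^(-1/2) = 0.25, which gives L = 16.

L* = 16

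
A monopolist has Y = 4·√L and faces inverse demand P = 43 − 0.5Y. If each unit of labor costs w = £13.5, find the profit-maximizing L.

L* = 16

Marginal revenue from the inverse demand is MR = 43 − Y.
The marginal product is MP_L = 2·L^(-1/2).
A monopolist hires until marginal revenue product equals the wage: MR·MP_L = w.
At L, Y = 4·√L. Substituting and solving: (43 − 4·√L)·2·L^(-1/2) = 13.5 gives L = 16.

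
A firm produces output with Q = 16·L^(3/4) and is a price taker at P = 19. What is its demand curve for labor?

L(w) = (228/w)^(4)

MP_L = (3/4)·16·L^(-1/4) = 12·L^(-1/4).
Setting P·MP_L = w: 228·L^(-1/4) = w.
Solving for L: L^(-1/4) = w/228, so L = (228/w)^(4).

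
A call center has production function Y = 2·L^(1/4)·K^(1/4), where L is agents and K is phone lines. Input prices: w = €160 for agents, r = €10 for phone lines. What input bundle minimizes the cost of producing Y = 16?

L* = 16, K* = 256

Cost minimization requires the marginal rate of technical substitution to equal the input-price ratio: MP_L/MP_K = w/r.
Here MP_L/MP_K = (1/4)·(K/L)/(1/4) = (K/L). Setting this equal to 160/10 = 16 gives K = 16L.
Substituting into Y = 16: 2·L^(1/4)·(16L)^(1/4) = 16.
Solving, L = 16 and K = 256.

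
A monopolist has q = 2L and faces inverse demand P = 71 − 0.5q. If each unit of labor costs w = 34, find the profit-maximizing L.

Marginal revenue from the inverse demand is MR = 71 − q.
The marginal product is MP_L = 2.
A monopolist hires until marginal revenue product equals the wage: MR·MP_L = w.
(71 − 2L)·2 = 34, so L = 27.

L* = 27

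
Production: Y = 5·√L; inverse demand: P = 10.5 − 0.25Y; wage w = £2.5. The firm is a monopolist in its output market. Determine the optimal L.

Marginal revenue from the inverse demand is MR = 10.5 − 0.5Y.
The marginal product is MP_L = 2.5·L^(-1/2).
A monopolist hires until marginal revenue product equals the wage: MR·MP_L = w.
At L, Y = 5·√L. Substituting and solving: (10.5 − 2.5·√L)·2.5·L^(-1/2) = 2.5 gives L = 9.

L* = 9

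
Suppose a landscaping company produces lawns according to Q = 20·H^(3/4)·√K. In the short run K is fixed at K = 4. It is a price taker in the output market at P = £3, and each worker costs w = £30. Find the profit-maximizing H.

H* = 81

With K = 4, MP_H = (3/4)·20·H^(-1/4)·4^(1/2) = 30·H^(-1/4).
Profit maximization for a price taker requires P·MP_H = w: 3·30·H^(-1/4) = 30.
So H^(-1/4) = 1/3, which gives H = 81.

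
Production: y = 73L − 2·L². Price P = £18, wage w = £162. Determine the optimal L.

L* = 16

The marginal product of L is MP_L = 73 − 4L.
A price-taking firm hires until the value of the marginal product equals the wage: P·MP_L = w, so 18·(73 − 4L) = 162.
Then 73 − 4L = 9, giving L = 16.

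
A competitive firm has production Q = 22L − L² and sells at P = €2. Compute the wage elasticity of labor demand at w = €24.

ε = -1.2

From P·MP_L = w with MP_L = 22 − 2L, labor demand is L(w) = (22 − w/2)/2.
dL/dw = −1/(4) = -0.25.
At w = 24, L = 5, so ε = (dL/dw)·(w/L) = (-0.25)·(24/5) = -1.2.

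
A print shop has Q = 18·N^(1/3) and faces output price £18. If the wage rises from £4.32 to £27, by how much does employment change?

ΔN = -117

From P·MP_N = w with MP_N = 6·N^(-2/3), the labor demand is N(w) = (108/w)^(3/2).
At w = 4.32: N = 125. At w = 27: N = 8.
ΔN = 8 − 125 = -117.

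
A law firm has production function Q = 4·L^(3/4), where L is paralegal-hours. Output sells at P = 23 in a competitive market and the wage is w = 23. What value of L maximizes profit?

MP_L = (3/4)·4·L^(-1/4) = 3·L^(-1/4).
Profit maximization for a price taker requires P·MP_L = w: 23·3·L^(-1/4) = 23.
So L^(-1/4) = 1/3, which gives L = 81.

L* = 81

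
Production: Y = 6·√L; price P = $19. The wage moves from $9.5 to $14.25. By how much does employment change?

ΔL = -20

From P·MP_L = w with MP_L = 3·L^(-1/2), the labor demand is L(w) = (57/w)^(2).
At w = 9.5: L = 36. At w = 14.25: L = 16.
ΔL = 16 − 36 = -20.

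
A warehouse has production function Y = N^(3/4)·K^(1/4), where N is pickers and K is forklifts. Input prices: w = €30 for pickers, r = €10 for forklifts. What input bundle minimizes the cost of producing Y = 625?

N* = 625, K* = 625

Cost minimization requires the marginal rate of technical substitution to equal the input-price ratio: MP_N/MP_K = w/r.
Here MP_N/MP_K = (3/4)·(K/N)/(1/4) = 3·(K/N). Setting this equal to 30/10 = 3 gives K = N.
Substituting into Y = 625: N^(3/4)·(N)^(1/4) = 625.
Solving, N = 625 and K = 625.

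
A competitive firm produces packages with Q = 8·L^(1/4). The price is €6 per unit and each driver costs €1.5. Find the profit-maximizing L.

L* = 16

MP_L = (1/4)·8·L^(-3/4) = 2·L^(-3/4).
Profit maximization for a price taker requires P·MP_L = w: 6·2·L^(-3/4) = 1.5.
So L^(-3/4) = 0.125, which gives L = 16.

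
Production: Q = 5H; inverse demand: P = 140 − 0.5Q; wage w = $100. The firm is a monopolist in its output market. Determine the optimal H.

Marginal revenue from the inverse demand is MR = 140 − Q.
The marginal product is MP_H = 5.
A monopolist hires until marginal revenue product equals the wage: MR·MP_H = w.
(140 − 5H)·5 = 100, so H = 24.

H* = 24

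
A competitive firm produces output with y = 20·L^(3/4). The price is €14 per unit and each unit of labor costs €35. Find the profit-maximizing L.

MP_L = (3/4)·20·L^(-1/4) = 15·L^(-1/4).
Profit maximization for a price taker requires P·MP_L = w: 14·15·L^(-1/4) = 35.
So L^(-1/4) = 1/6, which gives L = 1296.

L* = 1296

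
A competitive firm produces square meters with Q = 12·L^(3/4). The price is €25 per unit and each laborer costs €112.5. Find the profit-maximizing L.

MP_L = (3/4)·12·L^(-1/4) = 9·L^(-1/4).
Profit maximization for a price taker requires P·MP_L = w: 25·9·L^(-1/4) = 112.5.
So L^(-1/4) = 0.5, which gives L = 16.

L* = 16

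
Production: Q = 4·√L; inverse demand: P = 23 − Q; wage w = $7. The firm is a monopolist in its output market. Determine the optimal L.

Marginal revenue from the inverse demand is MR = 23 − 2Q.
The marginal product is MP_L = 2·L^(-1/2).
A monopolist hires until marginal revenue product equals the wage: MR·MP_L = w.
At L, Q = 4·√L. Substituting and solving: (23 − 8·√L)·2·L^(-1/2) = 7 gives L = 4.

L* = 4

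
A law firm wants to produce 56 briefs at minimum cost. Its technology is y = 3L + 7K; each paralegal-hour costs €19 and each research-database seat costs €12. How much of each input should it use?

The inputs are perfect substitutes, so the firm uses whichever has the lower cost per unit of output.
Cost per unit of output via L is w/3 = 19/3; via K it is r/7 = 12/7. K is cheaper.
Producing y = 56 with K alone: L = 0, K = 8.

L* = 0, K* = 8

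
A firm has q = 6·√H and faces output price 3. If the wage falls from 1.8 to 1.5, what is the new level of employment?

From P·MP_H = w with MP_H = 3·H^(-1/2), the labor demand is H(w) = (9/w)^(2).
At w = 1.8: H = 25. At w = 1.5: H = 36.

H* = 36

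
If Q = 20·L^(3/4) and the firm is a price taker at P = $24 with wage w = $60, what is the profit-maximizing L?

MP_L = (3/4)·20·L^(-1/4) = 15·L^(-1/4).
Profit maximization for a price taker requires P·MP_L = w: 24·15·L^(-1/4) = 60.
So L^(-1/4) = 1/6, which gives L = 1296.

L* = 1296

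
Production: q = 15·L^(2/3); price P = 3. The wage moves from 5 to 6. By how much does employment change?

ΔL = -91

From P·MP_L = w with MP_L = 10·L^(-1/3), the labor demand is L(w) = (30/w)^(3).
At w = 5: L = 216. At w = 6: L = 125.
ΔL = 125 − 216 = -91.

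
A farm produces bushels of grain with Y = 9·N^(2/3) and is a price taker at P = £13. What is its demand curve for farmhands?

N(w) = 474552/w³

MP_N = (2/3)·9·N^(-1/3) = 6·N^(-1/3).
Setting P·MP_N = w: 78·N^(-1/3) = w.
Solving for N: N^(-1/3) = w/78, so N = (78/w)^(3).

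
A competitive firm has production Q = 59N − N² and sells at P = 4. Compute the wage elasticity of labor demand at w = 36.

ε = -0.18

From P·MP_N = w with MP_N = 59 − 2N, labor demand is N(w) = (59 − w/4)/2.
dN/dw = −1/(8) = -0.125.
At w = 36, N = 25, so ε = (dN/dw)·(w/N) = (-0.125)·(36/25) = -0.18.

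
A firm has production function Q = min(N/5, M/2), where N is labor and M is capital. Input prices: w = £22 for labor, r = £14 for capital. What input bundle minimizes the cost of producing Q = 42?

N* = 210, M* = 84

With a fixed-proportions technology, the cost-minimizing bundle uses no slack in either input: N/5 = M/2 = Q.
So N = 5·42 = 210 and M = 2·42 = 84.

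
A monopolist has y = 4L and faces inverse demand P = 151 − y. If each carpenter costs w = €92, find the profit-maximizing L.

L* = 16

Marginal revenue from the inverse demand is MR = 151 − 2y.
The marginal product is MP_L = 4.
A monopolist hires until marginal revenue product equals the wage: MR·MP_L = w.
(151 − 8L)·4 = 92, so L = 16.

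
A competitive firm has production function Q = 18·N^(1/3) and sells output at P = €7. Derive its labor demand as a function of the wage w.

N(w) = (42/w)^(3/2)

MP_N = (1/3)·18·N^(-2/3) = 6·N^(-2/3).
Setting P·MP_N = w: 42·N^(-2/3) = w.
Solving for N: N^(-2/3) = w/42, so N = (42/w)^(3/2).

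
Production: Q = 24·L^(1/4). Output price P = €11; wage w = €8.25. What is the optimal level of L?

MP_L = (1/4)·24·L^(-3/4) = 6·L^(-3/4).
Profit maximization for a price taker requires P·MP_L = w: 11·6·L^(-3/4) = 8.25.
So L^(-3/4) = 0.125, which gives L = 16.

L* = 16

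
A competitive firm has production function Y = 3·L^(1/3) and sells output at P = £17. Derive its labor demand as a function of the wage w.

MP_L = (1/3)·3·L^(-2/3) = L^(-2/3).
Setting P·MP_L = w: 17·L^(-2/3) = w.
Solving for L: L^(-2/3) = w/17, so L = (17/w)^(3/2).

L(w) = (17/w)^(3/2)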